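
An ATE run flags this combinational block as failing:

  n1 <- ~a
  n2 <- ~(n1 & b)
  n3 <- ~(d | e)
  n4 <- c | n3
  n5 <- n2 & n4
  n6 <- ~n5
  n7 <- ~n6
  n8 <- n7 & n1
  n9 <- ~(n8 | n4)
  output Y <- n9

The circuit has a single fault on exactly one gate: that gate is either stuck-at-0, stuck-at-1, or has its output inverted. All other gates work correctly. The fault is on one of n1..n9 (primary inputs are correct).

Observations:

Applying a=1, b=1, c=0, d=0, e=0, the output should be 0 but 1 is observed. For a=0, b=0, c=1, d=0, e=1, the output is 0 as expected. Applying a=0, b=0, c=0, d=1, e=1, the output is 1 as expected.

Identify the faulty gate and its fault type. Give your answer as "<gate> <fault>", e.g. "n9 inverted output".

Fault-free values for test 1 (a=1, b=1, c=0, d=0, e=0): n1=0, n2=1, n3=1, n4=1, n5=1, n6=0, n7=1, n8=0, n9=0, giving Y=0. Observed 1.
Test 1: faults giving observed 1 are {n3 stuck-at-0, n3 inverted output, n4 stuck-at-0, n4 inverted output, n9 stuck-at-1, n9 inverted output}.
Test 2 (a=0, b=0, c=1, d=0, e=1): fault-free n1=1, n2=1, n3=0, n4=1, n5=1, n6=0, n7=1, n8=1, n9=0 → 0; observed 0. Eliminates n4 stuck-at-0, n4 inverted output, n9 stuck-at-1, n9 inverted output.
Test 3 (a=0, b=0, c=0, d=1, e=1): fault-free n1=1, n2=1, n3=0, n4=0, n5=0, n6=1, n7=0, n8=0, n9=1 → 1; observed 1. Eliminates n3 inverted output.
Only n3 stuck-at-0 is consistent with every test.

n3 stuck-at-0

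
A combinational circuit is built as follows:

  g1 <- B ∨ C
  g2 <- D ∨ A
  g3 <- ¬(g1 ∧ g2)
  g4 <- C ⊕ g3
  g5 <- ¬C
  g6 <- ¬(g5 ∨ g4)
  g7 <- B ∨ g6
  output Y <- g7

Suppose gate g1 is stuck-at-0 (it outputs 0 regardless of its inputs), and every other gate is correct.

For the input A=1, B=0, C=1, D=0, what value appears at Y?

1

Propagate with g1 forced: g1=0 [stuck-at-0], g2=1, g3=1, g4=0, g5=0, g6=1, g7=1.
So Y = 1. (Without the fault it would be 0.)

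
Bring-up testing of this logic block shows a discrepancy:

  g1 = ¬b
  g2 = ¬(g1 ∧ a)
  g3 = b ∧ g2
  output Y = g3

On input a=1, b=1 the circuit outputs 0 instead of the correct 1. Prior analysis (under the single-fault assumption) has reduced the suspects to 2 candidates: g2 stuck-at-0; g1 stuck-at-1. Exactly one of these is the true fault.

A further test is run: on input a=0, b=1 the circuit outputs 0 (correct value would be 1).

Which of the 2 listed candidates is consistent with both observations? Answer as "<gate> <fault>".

g2 stuck-at-0

Evaluate each candidate on input a=0, b=1:
  g2 stuck-at-0: g1=0, g2=0 [stuck-at-0], g3=0 → 0 — matches
  g1 stuck-at-1: g1=1 [stuck-at-1], g2=1, g3=1 → 1 — eliminated
Only g2 stuck-at-0 reproduces the observed 0.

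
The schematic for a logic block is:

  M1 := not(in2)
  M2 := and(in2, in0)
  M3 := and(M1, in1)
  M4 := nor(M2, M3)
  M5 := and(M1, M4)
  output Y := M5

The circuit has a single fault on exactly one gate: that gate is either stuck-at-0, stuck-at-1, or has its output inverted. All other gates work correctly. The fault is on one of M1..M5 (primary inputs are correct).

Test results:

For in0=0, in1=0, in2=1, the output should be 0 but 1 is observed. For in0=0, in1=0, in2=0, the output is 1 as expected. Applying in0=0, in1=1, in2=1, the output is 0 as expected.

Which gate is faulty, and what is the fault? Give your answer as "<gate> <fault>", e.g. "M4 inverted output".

M1 stuck-at-1

Fault-free values for test 1 (in0=0, in1=0, in2=1): M1=0, M2=0, M3=0, M4=1, M5=0, giving Y=0. Observed 1.
Test 1: faults giving observed 1 are {M1 stuck-at-1, M1 inverted output, M5 stuck-at-1, M5 inverted output}.
Test 2 (in0=0, in1=0, in2=0): fault-free M1=1, M2=0, M3=0, M4=1, M5=1 → 1; observed 1. Eliminates M1 inverted output, M5 inverted output.
Test 3 (in0=0, in1=1, in2=1): fault-free M1=0, M2=0, M3=0, M4=1, M5=0 → 0; observed 0. Eliminates M5 stuck-at-1.
Only M1 stuck-at-1 is consistent with every test.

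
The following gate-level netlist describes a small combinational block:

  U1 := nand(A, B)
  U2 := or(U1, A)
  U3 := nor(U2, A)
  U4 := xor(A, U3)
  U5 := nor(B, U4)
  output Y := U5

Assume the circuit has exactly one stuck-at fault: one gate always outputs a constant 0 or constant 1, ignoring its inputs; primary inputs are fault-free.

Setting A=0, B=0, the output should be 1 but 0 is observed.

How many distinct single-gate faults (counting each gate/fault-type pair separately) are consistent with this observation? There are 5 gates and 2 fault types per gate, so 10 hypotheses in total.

Fault-free: U1=1, U2=1, U3=0, U4=0, U5=1 → 1. Observed 0.
  U1 stuck-at-0: output 0 ✓
  U1 stuck-at-1: output 1 ✗
  U2 stuck-at-0: output 0 ✓
  U2 stuck-at-1: output 1 ✗
  U3 stuck-at-0: output 1 ✗
  U3 stuck-at-1: output 0 ✓
  U4 stuck-at-0: output 1 ✗
  U4 stuck-at-1: output 0 ✓
  U5 stuck-at-0: output 0 ✓
  U5 stuck-at-1: output 1 ✗
Consistent faults: {U1 stuck-at-0, U2 stuck-at-0, U3 stuck-at-1, U4 stuck-at-1, U5 stuck-at-0} — 5 in all.

5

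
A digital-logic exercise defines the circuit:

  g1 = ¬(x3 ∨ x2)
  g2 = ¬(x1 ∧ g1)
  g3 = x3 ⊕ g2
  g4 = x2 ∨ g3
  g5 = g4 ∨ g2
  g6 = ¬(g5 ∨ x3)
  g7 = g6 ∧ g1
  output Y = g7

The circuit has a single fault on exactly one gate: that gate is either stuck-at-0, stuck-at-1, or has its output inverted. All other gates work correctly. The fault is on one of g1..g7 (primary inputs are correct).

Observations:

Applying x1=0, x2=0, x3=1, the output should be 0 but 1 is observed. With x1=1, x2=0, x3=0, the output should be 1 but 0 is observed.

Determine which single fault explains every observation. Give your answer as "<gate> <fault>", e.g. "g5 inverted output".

Fault-free values for test 1 (x1=0, x2=0, x3=1): g1=0, g2=1, g3=0, g4=0, g5=1, g6=0, g7=0, giving Y=0. Observed 1.
Test 1: faults giving observed 1 are {g7 stuck-at-1, g7 inverted output}.
Test 2 (x1=1, x2=0, x3=0): fault-free g1=1, g2=0, g3=0, g4=0, g5=0, g6=1, g7=1 → 1; observed 0. Eliminates g7 stuck-at-1.
Only g7 inverted output is consistent with every test.

g7 inverted output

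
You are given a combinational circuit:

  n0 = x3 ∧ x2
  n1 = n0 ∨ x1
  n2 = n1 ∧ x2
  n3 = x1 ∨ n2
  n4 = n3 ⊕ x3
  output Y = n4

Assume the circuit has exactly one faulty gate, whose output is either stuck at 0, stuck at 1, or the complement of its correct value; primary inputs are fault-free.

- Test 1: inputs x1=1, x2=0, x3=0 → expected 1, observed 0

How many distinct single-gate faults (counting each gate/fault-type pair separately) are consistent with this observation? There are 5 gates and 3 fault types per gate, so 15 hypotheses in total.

Fault-free: n0=0, n1=1, n2=0, n3=1, n4=1 → 1. Observed 0.
  n0: none of the 3 fault types match ✗
  n1: none of the 3 fault types match ✗
  n2: none of the 3 fault types match ✗
  n3: stuck-at-0, inverted output ✓; others ✗
  n4: stuck-at-0, inverted output ✓; others ✗
Consistent faults: {n3 stuck-at-0, n3 inverted output, n4 stuck-at-0, n4 inverted output} — 4 in all.

4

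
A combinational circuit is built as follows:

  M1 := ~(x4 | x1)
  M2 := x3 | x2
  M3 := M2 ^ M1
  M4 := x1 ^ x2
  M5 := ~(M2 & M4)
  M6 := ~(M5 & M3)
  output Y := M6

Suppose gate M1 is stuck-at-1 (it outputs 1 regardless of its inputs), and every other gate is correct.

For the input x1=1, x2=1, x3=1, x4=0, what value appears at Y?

Propagate with M1 forced: M1=1 [stuck-at-1], M2=1, M3=0, M4=0, M5=1, M6=1.
So Y = 1. (Without the fault it would be 0.)

1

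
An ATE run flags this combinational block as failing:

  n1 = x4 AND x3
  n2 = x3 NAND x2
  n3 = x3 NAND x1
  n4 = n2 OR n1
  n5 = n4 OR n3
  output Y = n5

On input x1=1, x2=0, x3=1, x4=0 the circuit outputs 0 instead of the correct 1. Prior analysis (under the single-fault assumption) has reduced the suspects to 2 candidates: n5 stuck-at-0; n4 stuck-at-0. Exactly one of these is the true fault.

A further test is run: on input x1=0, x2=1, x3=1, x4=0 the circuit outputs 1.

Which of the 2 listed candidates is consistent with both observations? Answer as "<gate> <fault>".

Evaluate each candidate on input x1=0, x2=1, x3=1, x4=0:
  n5 stuck-at-0: n1=0, n2=0, n3=1, n4=0, n5=0 [stuck-at-0] → 0 — eliminated
  n4 stuck-at-0: n1=0, n2=0, n3=1, n4=0 [stuck-at-0], n5=1 → 1 — matches
Only n4 stuck-at-0 reproduces the observed 1.

n4 stuck-at-0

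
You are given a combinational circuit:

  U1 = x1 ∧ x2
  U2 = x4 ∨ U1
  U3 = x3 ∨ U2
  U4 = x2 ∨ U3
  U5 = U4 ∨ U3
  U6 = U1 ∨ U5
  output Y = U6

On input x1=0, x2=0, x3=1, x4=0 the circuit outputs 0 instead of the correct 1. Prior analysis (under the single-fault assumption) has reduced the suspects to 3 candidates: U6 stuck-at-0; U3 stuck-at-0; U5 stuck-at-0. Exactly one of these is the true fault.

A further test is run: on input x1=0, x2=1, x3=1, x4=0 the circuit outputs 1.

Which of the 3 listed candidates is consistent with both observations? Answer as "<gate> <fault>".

U3 stuck-at-0

Evaluate each candidate on input x1=0, x2=1, x3=1, x4=0:
  U6 stuck-at-0: U1=0, U2=0, U3=1, U4=1, U5=1, U6=0 [stuck-at-0] → 0 — eliminated
  U3 stuck-at-0: U1=0, U2=0, U3=0 [stuck-at-0], U4=1, U5=1, U6=1 → 1 — matches
  U5 stuck-at-0: U1=0, U2=0, U3=1, U4=1, U5=0 [stuck-at-0], U6=0 → 0 — eliminated
Only U3 stuck-at-0 reproduces the observed 1.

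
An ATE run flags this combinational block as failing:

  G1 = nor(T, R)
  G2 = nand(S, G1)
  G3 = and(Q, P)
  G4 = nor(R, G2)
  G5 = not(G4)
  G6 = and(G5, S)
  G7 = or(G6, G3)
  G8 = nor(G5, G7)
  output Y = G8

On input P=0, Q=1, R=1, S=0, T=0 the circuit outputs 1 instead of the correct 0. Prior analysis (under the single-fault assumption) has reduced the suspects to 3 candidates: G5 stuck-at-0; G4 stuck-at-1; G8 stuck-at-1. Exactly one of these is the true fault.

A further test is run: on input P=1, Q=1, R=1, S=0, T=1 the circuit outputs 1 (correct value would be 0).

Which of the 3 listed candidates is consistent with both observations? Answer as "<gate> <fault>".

Evaluate each candidate on input P=1, Q=1, R=1, S=0, T=1:
  G5 stuck-at-0: G1=0, G2=1, G3=1, G4=0, G5=0 [stuck-at-0], G6=0, G7=1, G8=0 → 0 — eliminated
  G4 stuck-at-1: G1=0, G2=1, G3=1, G4=1 [stuck-at-1], G5=0, G6=0, G7=1, G8=0 → 0 — eliminated
  G8 stuck-at-1: G1=0, G2=1, G3=1, G4=0, G5=1, G6=0, G7=1, G8=1 [stuck-at-1] → 1 — matches
Only G8 stuck-at-1 reproduces the observed 1.

G8 stuck-at-1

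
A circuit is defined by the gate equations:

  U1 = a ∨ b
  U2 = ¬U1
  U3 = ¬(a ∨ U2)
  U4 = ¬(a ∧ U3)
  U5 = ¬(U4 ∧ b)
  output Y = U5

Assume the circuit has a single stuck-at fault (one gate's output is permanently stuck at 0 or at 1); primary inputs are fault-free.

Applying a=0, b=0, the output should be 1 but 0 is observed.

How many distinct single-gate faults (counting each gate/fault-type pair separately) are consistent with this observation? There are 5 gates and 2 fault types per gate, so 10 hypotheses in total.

Fault-free: U1=0, U2=1, U3=0, U4=1, U5=1 → 1. Observed 0.
  U1 stuck-at-0: output 1 ✗
  U1 stuck-at-1: output 1 ✗
  U2 stuck-at-0: output 1 ✗
  U2 stuck-at-1: output 1 ✗
  U3 stuck-at-0: output 1 ✗
  U3 stuck-at-1: output 1 ✗
  U4 stuck-at-0: output 1 ✗
  U4 stuck-at-1: output 1 ✗
  U5 stuck-at-0: output 0 ✓
  U5 stuck-at-1: output 1 ✗
Consistent faults: {U5 stuck-at-0} — 1 in all.

1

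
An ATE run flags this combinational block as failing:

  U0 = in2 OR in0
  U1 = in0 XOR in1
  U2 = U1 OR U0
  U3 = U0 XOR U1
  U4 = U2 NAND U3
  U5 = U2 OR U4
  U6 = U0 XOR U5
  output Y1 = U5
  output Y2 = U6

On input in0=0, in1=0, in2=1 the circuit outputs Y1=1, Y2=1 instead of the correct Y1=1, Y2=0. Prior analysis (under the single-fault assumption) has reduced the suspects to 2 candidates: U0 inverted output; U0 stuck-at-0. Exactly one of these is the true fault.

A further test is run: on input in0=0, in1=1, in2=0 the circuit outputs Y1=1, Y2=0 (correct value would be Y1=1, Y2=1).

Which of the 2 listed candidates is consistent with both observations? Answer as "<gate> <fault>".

U0 inverted output

Evaluate each candidate on input in0=0, in1=1, in2=0:
  U0 inverted output: U0=1 [inverted output], U1=1, U2=1, U3=0, U4=1, U5=1, U6=0 → Y1=1, Y2=0 — matches
  U0 stuck-at-0: U0=0 [stuck-at-0], U1=1, U2=1, U3=1, U4=0, U5=1, U6=1 → Y1=1, Y2=1 — eliminated
Only U0 inverted output reproduces the observed Y1=1, Y2=0.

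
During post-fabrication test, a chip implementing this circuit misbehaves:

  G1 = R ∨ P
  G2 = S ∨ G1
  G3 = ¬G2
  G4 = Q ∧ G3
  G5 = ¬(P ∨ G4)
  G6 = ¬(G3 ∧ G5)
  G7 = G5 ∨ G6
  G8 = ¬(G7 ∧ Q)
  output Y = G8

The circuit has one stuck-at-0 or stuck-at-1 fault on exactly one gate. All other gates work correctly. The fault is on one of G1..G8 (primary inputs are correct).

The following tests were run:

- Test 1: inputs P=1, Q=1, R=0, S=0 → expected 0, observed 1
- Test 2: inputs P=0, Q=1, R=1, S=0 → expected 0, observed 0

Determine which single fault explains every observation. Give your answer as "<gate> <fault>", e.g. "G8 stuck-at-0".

G6 stuck-at-0

Fault-free values for test 1 (P=1, Q=1, R=0, S=0): G1=1, G2=1, G3=0, G4=0, G5=0, G6=1, G7=1, G8=0, giving Y=0. Observed 1.
Test 1: faults giving observed 1 are {G6 stuck-at-0, G7 stuck-at-0, G8 stuck-at-1}.
Test 2 (P=0, Q=1, R=1, S=0): fault-free G1=1, G2=1, G3=0, G4=0, G5=1, G6=1, G7=1, G8=0 → 0; observed 0. Eliminates G7 stuck-at-0, G8 stuck-at-1.
Only G6 stuck-at-0 is consistent with every test.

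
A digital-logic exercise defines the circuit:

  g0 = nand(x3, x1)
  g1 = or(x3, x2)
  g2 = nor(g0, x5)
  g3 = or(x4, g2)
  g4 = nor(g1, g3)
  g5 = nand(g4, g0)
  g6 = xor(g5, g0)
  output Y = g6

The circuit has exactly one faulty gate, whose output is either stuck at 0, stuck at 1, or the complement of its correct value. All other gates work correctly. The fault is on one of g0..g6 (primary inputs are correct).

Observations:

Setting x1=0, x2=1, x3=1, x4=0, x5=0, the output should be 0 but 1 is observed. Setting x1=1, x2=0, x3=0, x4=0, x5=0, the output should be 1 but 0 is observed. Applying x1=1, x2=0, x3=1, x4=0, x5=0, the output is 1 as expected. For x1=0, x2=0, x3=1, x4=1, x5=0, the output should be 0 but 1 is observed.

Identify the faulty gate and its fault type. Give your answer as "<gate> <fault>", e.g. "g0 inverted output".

g4 inverted output

Fault-free values for test 1 (x1=0, x2=1, x3=1, x4=0, x5=0): g0=1, g1=1, g2=0, g3=0, g4=0, g5=1, g6=0, giving Y=0. Observed 1.
Test 1: faults giving observed 1 are {g0 stuck-at-0, g0 inverted output, g1 stuck-at-0, g1 inverted output, g4 stuck-at-1, g4 inverted output, g5 stuck-at-0, g5 inverted output, g6 stuck-at-1, g6 inverted output}.
Test 2 (x1=1, x2=0, x3=0, x4=0, x5=0): fault-free g0=1, g1=0, g2=0, g3=0, g4=1, g5=0, g6=1 → 1; observed 0. Eliminates g0 stuck-at-0, g0 inverted output, g1 stuck-at-0, g4 stuck-at-1, g5 stuck-at-0, g6 stuck-at-1.
Test 3 (x1=1, x2=0, x3=1, x4=0, x5=0): fault-free g0=0, g1=1, g2=1, g3=1, g4=0, g5=1, g6=1 → 1; observed 1. Eliminates g5 inverted output, g6 inverted output.
Test 4 (x1=0, x2=0, x3=1, x4=1, x5=0): fault-free g0=1, g1=1, g2=0, g3=1, g4=0, g5=1, g6=0 → 0; observed 1. Eliminates g1 inverted output.
Only g4 inverted output is consistent with every test.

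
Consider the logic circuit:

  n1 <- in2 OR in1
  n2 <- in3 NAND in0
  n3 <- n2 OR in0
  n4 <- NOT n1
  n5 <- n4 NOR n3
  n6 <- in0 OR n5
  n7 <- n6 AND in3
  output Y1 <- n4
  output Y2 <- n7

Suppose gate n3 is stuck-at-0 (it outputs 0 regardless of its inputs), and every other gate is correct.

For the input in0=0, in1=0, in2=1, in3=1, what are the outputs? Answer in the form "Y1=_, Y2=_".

Propagate with n3 forced: n1=1, n2=1, n3=0 [stuck-at-0], n4=0, n5=1, n6=1, n7=1.
So the outputs are Y1=0, Y2=1. (Without the fault they would be Y1=0, Y2=0.)

Y1=0, Y2=1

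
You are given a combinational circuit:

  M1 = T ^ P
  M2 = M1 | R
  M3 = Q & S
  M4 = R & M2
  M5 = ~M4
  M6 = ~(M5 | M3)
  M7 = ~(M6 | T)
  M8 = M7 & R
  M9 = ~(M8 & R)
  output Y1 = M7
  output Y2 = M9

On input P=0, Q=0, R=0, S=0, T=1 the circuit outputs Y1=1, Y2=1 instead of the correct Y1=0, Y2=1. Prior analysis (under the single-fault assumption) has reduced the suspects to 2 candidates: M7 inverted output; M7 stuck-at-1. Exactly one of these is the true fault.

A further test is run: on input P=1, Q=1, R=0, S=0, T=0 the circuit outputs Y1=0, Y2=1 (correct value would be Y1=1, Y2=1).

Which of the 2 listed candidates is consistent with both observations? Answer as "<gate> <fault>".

Evaluate each candidate on input P=1, Q=1, R=0, S=0, T=0:
  M7 inverted output: M1=1, M2=1, M3=0, M4=0, M5=1, M6=0, M7=0 [inverted output], M8=0, M9=1 → Y1=0, Y2=1 — matches
  M7 stuck-at-1: M1=1, M2=1, M3=0, M4=0, M5=1, M6=0, M7=1 [stuck-at-1], M8=0, M9=1 → Y1=1, Y2=1 — eliminated
Only M7 inverted output reproduces the observed Y1=0, Y2=1.

M7 inverted output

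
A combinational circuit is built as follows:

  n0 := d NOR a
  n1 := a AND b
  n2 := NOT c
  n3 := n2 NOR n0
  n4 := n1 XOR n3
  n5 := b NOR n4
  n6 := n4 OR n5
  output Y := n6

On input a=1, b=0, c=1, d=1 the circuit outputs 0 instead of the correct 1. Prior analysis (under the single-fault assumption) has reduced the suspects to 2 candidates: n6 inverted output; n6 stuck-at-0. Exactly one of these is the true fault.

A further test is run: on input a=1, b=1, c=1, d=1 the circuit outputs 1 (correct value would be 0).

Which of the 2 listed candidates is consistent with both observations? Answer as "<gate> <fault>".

n6 inverted output

Evaluate each candidate on input a=1, b=1, c=1, d=1:
  n6 inverted output: n0=0, n1=1, n2=0, n3=1, n4=0, n5=0, n6=1 [inverted output] → 1 — matches
  n6 stuck-at-0: n0=0, n1=1, n2=0, n3=1, n4=0, n5=0, n6=0 [stuck-at-0] → 0 — eliminated
Only n6 inverted output reproduces the observed 1.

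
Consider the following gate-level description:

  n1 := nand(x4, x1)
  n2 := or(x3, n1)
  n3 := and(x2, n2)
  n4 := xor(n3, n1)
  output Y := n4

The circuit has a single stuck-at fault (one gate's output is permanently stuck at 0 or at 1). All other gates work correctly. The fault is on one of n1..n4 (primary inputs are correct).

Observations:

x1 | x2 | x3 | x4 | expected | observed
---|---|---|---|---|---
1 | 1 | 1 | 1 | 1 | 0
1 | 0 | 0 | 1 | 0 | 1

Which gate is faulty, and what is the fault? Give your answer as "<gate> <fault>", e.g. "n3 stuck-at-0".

Fault-free values for test 1 (x1=1, x2=1, x3=1, x4=1): n1=0, n2=1, n3=1, n4=1, giving Y=1. Observed 0.
Test 1: faults giving observed 0 are {n1 stuck-at-1, n2 stuck-at-0, n3 stuck-at-0, n4 stuck-at-0}.
Test 2 (x1=1, x2=0, x3=0, x4=1): fault-free n1=0, n2=0, n3=0, n4=0 → 0; observed 1. Eliminates n2 stuck-at-0, n3 stuck-at-0, n4 stuck-at-0.
Only n1 stuck-at-1 is consistent with every test.

n1 stuck-at-1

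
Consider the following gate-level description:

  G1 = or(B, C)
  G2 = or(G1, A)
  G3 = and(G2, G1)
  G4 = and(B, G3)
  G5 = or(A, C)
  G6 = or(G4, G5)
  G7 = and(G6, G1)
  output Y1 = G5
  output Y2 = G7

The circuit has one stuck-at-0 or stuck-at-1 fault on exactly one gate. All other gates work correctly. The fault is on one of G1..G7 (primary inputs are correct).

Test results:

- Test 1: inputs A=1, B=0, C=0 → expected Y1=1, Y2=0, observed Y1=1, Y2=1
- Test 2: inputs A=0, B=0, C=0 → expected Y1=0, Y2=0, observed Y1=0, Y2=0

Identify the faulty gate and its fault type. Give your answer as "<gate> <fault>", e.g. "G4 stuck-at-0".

G1 stuck-at-1

Fault-free values for test 1 (A=1, B=0, C=0): G1=0, G2=1, G3=0, G4=0, G5=1, G6=1, G7=0, giving Y1=1, Y2=0. Observed Y1=1, Y2=1.
Test 1: faults giving observed Y1=1, Y2=1 are {G1 stuck-at-1, G7 stuck-at-1}.
Test 2 (A=0, B=0, C=0): fault-free G1=0, G2=0, G3=0, G4=0, G5=0, G6=0, G7=0 → Y1=0, Y2=0; observed Y1=0, Y2=0. Eliminates G7 stuck-at-1.
Only G1 stuck-at-1 is consistent with every test.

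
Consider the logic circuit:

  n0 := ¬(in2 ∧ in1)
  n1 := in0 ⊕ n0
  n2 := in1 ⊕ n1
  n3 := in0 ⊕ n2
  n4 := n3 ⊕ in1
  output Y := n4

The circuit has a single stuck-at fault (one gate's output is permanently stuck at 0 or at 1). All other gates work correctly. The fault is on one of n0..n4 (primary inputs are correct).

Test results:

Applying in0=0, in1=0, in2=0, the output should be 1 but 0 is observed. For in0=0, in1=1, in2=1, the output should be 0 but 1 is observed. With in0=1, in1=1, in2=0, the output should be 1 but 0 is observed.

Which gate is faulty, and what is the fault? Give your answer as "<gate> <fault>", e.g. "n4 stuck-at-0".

n2 stuck-at-0

Fault-free values for test 1 (in0=0, in1=0, in2=0): n0=1, n1=1, n2=1, n3=1, n4=1, giving Y=1. Observed 0.
Test 1: faults giving observed 0 are {n0 stuck-at-0, n1 stuck-at-0, n2 stuck-at-0, n3 stuck-at-0, n4 stuck-at-0}.
Test 2 (in0=0, in1=1, in2=1): fault-free n0=0, n1=0, n2=1, n3=1, n4=0 → 0; observed 1. Eliminates n0 stuck-at-0, n1 stuck-at-0, n4 stuck-at-0.
Test 3 (in0=1, in1=1, in2=0): fault-free n0=1, n1=0, n2=1, n3=0, n4=1 → 1; observed 0. Eliminates n3 stuck-at-0.
Only n2 stuck-at-0 is consistent with every test.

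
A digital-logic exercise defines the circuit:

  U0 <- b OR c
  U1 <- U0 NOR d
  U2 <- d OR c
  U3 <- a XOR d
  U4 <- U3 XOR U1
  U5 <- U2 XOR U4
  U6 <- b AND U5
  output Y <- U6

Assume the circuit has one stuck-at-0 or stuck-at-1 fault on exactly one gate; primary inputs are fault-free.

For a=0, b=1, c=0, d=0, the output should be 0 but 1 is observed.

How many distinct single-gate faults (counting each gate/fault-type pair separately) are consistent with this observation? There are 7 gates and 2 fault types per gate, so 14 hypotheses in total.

7

Fault-free: U0=1, U1=0, U2=0, U3=0, U4=0, U5=0, U6=0 → 0. Observed 1.
  U0 stuck-at-0: output 1 ✓
  U0 stuck-at-1: output 0 ✗
  U1 stuck-at-0: output 0 ✗
  U1 stuck-at-1: output 1 ✓
  U2 stuck-at-0: output 0 ✗
  U2 stuck-at-1: output 1 ✓
  U3 stuck-at-0: output 0 ✗
  U3 stuck-at-1: output 1 ✓
  U4 stuck-at-0: output 0 ✗
  U4 stuck-at-1: output 1 ✓
  U5 stuck-at-0: output 0 ✗
  U5 stuck-at-1: output 1 ✓
  U6 stuck-at-0: output 0 ✗
  U6 stuck-at-1: output 1 ✓
Consistent faults: {U0 stuck-at-0, U1 stuck-at-1, U2 stuck-at-1, U3 stuck-at-1, U4 stuck-at-1, U5 stuck-at-1, U6 stuck-at-1} — 7 in all.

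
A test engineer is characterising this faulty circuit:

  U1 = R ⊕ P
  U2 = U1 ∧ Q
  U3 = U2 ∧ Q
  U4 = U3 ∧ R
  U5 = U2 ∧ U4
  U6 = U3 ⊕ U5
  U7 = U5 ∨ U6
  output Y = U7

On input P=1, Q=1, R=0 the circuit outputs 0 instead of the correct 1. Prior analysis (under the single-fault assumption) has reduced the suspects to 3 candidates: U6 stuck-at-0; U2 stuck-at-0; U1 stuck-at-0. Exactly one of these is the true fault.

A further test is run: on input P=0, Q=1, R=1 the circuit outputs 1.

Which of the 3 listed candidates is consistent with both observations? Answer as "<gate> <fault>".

Evaluate each candidate on input P=0, Q=1, R=1:
  U6 stuck-at-0: U1=1, U2=1, U3=1, U4=1, U5=1, U6=0 [stuck-at-0], U7=1 → 1 — matches
  U2 stuck-at-0: U1=1, U2=0 [stuck-at-0], U3=0, U4=0, U5=0, U6=0, U7=0 → 0 — eliminated
  U1 stuck-at-0: U1=0 [stuck-at-0], U2=0, U3=0, U4=0, U5=0, U6=0, U7=0 → 0 — eliminated
Only U6 stuck-at-0 reproduces the observed 1.

U6 stuck-at-0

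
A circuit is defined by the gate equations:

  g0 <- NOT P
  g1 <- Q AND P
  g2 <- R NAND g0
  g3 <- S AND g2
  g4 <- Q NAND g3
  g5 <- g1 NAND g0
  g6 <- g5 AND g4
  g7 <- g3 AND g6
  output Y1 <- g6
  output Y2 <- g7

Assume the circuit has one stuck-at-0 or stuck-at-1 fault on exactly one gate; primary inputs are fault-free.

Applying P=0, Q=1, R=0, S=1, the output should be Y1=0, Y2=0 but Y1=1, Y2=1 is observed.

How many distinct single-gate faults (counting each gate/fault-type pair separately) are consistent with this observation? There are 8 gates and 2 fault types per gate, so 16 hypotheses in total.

Fault-free: g0=1, g1=0, g2=1, g3=1, g4=0, g5=1, g6=0, g7=0 → Y1=0, Y2=0. Observed Y1=1, Y2=1.
  g0: none of the 2 fault types match ✗
  g1: none of the 2 fault types match ✗
  g2: none of the 2 fault types match ✗
  g3: none of the 2 fault types match ✗
  g4: stuck-at-1 ✓; others ✗
  g5: none of the 2 fault types match ✗
  g6: stuck-at-1 ✓; others ✗
  g7: none of the 2 fault types match ✗
Consistent faults: {g4 stuck-at-1, g6 stuck-at-1} — 2 in all.

2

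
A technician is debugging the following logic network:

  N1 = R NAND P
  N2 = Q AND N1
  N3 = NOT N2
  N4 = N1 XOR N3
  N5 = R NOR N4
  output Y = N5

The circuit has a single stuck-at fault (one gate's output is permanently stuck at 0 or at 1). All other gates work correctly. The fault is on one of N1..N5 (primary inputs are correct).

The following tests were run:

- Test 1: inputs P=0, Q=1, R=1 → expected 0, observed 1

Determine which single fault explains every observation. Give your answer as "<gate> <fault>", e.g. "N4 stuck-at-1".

N5 stuck-at-1

Fault-free values for test 1 (P=0, Q=1, R=1): N1=1, N2=1, N3=0, N4=1, N5=0, giving Y=0. Observed 1.
Test 1: faults giving observed 1 are {N5 stuck-at-1}.
Only N5 stuck-at-1 is consistent with every test.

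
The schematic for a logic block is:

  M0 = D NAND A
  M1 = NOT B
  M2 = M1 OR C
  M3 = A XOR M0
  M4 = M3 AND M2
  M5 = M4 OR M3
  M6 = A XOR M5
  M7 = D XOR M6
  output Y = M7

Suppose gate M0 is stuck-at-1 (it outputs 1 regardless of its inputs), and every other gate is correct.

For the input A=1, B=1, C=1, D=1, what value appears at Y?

0

Propagate with M0 forced: M0=1 [stuck-at-1], M1=0, M2=1, M3=0, M4=0, M5=0, M6=1, M7=0.
So Y = 0. (Without the fault it would be 1.)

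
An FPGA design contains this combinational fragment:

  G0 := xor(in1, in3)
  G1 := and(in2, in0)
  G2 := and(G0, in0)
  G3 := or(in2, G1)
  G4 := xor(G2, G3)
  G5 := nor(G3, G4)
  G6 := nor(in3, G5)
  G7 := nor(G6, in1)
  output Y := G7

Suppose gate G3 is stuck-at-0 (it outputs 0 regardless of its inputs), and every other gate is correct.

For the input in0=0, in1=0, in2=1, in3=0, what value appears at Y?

1

Propagate with G3 forced: G0=0, G1=0, G2=0, G3=0 [stuck-at-0], G4=0, G5=1, G6=0, G7=1.
So Y = 1. (Without the fault it would be 0.)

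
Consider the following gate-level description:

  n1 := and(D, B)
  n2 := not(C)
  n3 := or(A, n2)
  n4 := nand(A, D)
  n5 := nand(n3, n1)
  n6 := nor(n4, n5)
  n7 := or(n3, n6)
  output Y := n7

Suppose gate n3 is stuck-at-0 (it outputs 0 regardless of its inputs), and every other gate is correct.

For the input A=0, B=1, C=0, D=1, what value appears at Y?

Propagate with n3 forced: n1=1, n2=1, n3=0 [stuck-at-0], n4=1, n5=1, n6=0, n7=0.
So Y = 0. (Without the fault it would be 1.)

0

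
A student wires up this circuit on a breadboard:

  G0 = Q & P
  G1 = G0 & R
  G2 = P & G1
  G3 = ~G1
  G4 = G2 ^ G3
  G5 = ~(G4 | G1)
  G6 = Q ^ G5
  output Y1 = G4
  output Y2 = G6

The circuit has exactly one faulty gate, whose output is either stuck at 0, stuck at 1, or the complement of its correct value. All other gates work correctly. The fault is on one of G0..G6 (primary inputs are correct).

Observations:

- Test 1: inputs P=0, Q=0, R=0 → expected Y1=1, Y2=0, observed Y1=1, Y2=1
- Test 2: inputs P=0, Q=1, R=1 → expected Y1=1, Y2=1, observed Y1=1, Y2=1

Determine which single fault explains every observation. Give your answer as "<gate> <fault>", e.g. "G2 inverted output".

G6 stuck-at-1

Fault-free values for test 1 (P=0, Q=0, R=0): G0=0, G1=0, G2=0, G3=1, G4=1, G5=0, G6=0, giving Y1=1, Y2=0. Observed Y1=1, Y2=1.
Test 1: faults giving observed Y1=1, Y2=1 are {G5 stuck-at-1, G5 inverted output, G6 stuck-at-1, G6 inverted output}.
Test 2 (P=0, Q=1, R=1): fault-free G0=0, G1=0, G2=0, G3=1, G4=1, G5=0, G6=1 → Y1=1, Y2=1; observed Y1=1, Y2=1. Eliminates G5 stuck-at-1, G5 inverted output, G6 inverted output.
Only G6 stuck-at-1 is consistent with every test.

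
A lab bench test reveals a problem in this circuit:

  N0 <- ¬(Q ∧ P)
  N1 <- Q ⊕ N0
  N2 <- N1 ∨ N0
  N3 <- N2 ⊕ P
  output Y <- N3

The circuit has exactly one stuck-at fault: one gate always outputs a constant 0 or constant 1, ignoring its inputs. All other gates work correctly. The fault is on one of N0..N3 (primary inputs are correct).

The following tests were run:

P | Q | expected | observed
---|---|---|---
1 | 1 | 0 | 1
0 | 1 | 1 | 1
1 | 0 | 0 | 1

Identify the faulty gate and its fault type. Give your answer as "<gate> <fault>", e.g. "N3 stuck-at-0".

N3 stuck-at-1

Fault-free values for test 1 (P=1, Q=1): N0=0, N1=1, N2=1, N3=0, giving Y=0. Observed 1.
Test 1: faults giving observed 1 are {N1 stuck-at-0, N2 stuck-at-0, N3 stuck-at-1}.
Test 2 (P=0, Q=1): fault-free N0=1, N1=0, N2=1, N3=1 → 1; observed 1. Eliminates N2 stuck-at-0.
Test 3 (P=1, Q=0): fault-free N0=1, N1=1, N2=1, N3=0 → 0; observed 1. Eliminates N1 stuck-at-0.
Only N3 stuck-at-1 is consistent with every test.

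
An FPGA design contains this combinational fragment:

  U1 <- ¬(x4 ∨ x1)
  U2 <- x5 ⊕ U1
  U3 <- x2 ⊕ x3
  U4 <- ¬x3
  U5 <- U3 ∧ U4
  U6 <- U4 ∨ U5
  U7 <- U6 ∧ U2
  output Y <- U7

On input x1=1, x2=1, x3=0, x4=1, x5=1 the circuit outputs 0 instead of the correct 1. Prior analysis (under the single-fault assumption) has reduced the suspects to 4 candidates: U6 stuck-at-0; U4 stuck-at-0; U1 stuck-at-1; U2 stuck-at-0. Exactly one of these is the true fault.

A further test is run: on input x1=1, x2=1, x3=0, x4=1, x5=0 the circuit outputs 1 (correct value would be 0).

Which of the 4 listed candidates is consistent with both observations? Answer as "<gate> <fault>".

U1 stuck-at-1

Evaluate each candidate on input x1=1, x2=1, x3=0, x4=1, x5=0:
  U6 stuck-at-0: U1=0, U2=0, U3=1, U4=1, U5=1, U6=0 [stuck-at-0], U7=0 → 0 — eliminated
  U4 stuck-at-0: U1=0, U2=0, U3=1, U4=0 [stuck-at-0], U5=0, U6=0, U7=0 → 0 — eliminated
  U1 stuck-at-1: U1=1 [stuck-at-1], U2=1, U3=1, U4=1, U5=1, U6=1, U7=1 → 1 — matches
  U2 stuck-at-0: U1=0, U2=0 [stuck-at-0], U3=1, U4=1, U5=1, U6=1, U7=0 → 0 — eliminated
Only U1 stuck-at-1 reproduces the observed 1.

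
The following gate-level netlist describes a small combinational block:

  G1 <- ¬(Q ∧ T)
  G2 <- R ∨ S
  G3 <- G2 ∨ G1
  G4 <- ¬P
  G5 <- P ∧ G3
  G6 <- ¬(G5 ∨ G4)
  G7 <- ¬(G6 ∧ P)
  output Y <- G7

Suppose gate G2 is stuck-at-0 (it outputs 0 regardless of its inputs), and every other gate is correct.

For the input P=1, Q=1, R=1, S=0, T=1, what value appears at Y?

0

Propagate with G2 forced: G1=0, G2=0 [stuck-at-0], G3=0, G4=0, G5=0, G6=1, G7=0.
So Y = 0. (Without the fault it would be 1.)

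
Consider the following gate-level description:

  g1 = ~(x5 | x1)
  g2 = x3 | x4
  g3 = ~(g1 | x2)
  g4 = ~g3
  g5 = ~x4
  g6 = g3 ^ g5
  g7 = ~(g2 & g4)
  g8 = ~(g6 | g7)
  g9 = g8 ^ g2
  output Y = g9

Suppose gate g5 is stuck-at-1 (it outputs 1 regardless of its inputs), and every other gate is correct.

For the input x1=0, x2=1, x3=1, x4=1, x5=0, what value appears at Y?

Propagate with g5 forced: g1=1, g2=1, g3=0, g4=1, g5=1 [stuck-at-1], g6=1, g7=0, g8=0, g9=1.
So Y = 1. (Without the fault it would be 0.)

1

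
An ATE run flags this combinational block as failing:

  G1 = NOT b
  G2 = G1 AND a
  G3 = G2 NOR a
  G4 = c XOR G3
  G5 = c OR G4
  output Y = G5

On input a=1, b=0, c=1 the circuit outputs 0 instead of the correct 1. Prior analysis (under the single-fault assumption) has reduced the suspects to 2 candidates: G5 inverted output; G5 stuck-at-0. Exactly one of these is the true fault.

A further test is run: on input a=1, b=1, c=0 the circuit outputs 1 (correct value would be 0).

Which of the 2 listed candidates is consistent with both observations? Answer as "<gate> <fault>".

Evaluate each candidate on input a=1, b=1, c=0:
  G5 inverted output: G1=0, G2=0, G3=0, G4=0, G5=1 [inverted output] → 1 — matches
  G5 stuck-at-0: G1=0, G2=0, G3=0, G4=0, G5=0 [stuck-at-0] → 0 — eliminated
Only G5 inverted output reproduces the observed 1.

G5 inverted output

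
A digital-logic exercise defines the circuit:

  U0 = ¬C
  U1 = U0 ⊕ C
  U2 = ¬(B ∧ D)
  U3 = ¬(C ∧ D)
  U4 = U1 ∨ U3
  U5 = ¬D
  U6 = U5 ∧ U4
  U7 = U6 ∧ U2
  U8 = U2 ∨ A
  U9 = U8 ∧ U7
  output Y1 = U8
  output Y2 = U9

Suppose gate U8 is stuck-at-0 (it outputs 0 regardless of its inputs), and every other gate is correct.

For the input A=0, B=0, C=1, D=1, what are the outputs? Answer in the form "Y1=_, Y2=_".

Propagate with U8 forced: U0=0, U1=1, U2=1, U3=0, U4=1, U5=0, U6=0, U7=0, U8=0 [stuck-at-0], U9=0.
So the outputs are Y1=0, Y2=0. (Without the fault they would be Y1=1, Y2=0.)

Y1=0, Y2=0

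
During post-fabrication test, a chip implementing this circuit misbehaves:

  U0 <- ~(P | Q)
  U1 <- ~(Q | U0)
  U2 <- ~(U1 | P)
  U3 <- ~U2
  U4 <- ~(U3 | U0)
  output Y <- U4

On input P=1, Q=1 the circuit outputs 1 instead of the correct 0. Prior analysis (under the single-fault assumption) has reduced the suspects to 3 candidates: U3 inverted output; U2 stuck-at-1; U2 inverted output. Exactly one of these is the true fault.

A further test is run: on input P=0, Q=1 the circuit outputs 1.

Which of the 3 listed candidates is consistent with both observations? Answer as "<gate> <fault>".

U2 stuck-at-1

Evaluate each candidate on input P=0, Q=1:
  U3 inverted output: U0=0, U1=0, U2=1, U3=1 [inverted output], U4=0 → 0 — eliminated
  U2 stuck-at-1: U0=0, U1=0, U2=1 [stuck-at-1], U3=0, U4=1 → 1 — matches
  U2 inverted output: U0=0, U1=0, U2=0 [inverted output], U3=1, U4=0 → 0 — eliminated
Only U2 stuck-at-1 reproduces the observed 1.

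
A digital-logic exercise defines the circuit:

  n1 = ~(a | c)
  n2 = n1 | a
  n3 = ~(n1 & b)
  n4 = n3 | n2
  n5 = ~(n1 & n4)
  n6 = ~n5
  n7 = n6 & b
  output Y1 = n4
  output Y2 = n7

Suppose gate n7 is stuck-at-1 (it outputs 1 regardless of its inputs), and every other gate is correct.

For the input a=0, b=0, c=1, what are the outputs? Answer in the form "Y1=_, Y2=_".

Y1=1, Y2=1

Propagate with n7 forced: n1=0, n2=0, n3=1, n4=1, n5=1, n6=0, n7=1 [stuck-at-1].
So the outputs are Y1=1, Y2=1. (Without the fault they would be Y1=1, Y2=0.)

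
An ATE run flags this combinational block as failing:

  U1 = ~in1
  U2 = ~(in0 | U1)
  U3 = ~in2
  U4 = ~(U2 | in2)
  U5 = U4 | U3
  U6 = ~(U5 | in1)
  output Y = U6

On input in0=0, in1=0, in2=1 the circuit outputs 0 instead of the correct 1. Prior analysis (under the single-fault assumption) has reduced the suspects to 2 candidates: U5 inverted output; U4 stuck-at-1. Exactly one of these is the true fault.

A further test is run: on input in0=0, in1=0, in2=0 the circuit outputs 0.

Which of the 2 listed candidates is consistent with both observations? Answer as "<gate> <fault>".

U4 stuck-at-1

Evaluate each candidate on input in0=0, in1=0, in2=0:
  U5 inverted output: U1=1, U2=0, U3=1, U4=1, U5=0 [inverted output], U6=1 → 1 — eliminated
  U4 stuck-at-1: U1=1, U2=0, U3=1, U4=1 [stuck-at-1], U5=1, U6=0 → 0 — matches
Only U4 stuck-at-1 reproduces the observed 0.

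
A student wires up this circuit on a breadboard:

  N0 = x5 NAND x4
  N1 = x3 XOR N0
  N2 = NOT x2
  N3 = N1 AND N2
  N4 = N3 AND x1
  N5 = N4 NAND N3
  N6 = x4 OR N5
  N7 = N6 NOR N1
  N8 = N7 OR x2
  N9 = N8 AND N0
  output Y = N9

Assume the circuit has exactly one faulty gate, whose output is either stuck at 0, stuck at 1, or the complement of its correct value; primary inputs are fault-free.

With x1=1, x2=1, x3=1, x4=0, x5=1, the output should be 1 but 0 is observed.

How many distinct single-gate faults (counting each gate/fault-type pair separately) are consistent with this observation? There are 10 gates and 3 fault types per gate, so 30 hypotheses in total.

6

Fault-free: N0=1, N1=0, N2=0, N3=0, N4=0, N5=1, N6=1, N7=0, N8=1, N9=1 → 1. Observed 0.
  N0: stuck-at-0, inverted output ✓; others ✗
  N1: none of the 3 fault types match ✗
  N2: none of the 3 fault types match ✗
  N3: none of the 3 fault types match ✗
  N4: none of the 3 fault types match ✗
  N5: none of the 3 fault types match ✗
  N6: none of the 3 fault types match ✗
  N7: none of the 3 fault types match ✗
  N8: stuck-at-0, inverted output ✓; others ✗
  N9: stuck-at-0, inverted output ✓; others ✗
Consistent faults: {N0 stuck-at-0, N0 inverted output, N8 stuck-at-0, N8 inverted output, N9 stuck-at-0, N9 inverted output} — 6 in all.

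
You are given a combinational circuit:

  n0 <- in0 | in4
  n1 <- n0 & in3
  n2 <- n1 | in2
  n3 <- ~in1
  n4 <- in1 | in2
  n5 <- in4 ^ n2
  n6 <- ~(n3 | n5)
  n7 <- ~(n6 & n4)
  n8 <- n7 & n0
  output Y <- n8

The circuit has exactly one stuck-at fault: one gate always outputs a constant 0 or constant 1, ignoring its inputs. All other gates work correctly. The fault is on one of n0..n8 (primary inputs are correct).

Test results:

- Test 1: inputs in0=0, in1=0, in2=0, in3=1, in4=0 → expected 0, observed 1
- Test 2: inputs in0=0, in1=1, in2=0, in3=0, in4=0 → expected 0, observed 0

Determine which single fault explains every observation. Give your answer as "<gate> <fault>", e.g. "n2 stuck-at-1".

n0 stuck-at-1

Fault-free values for test 1 (in0=0, in1=0, in2=0, in3=1, in4=0): n0=0, n1=0, n2=0, n3=1, n4=0, n5=0, n6=0, n7=1, n8=0, giving Y=0. Observed 1.
Test 1: faults giving observed 1 are {n0 stuck-at-1, n8 stuck-at-1}.
Test 2 (in0=0, in1=1, in2=0, in3=0, in4=0): fault-free n0=0, n1=0, n2=0, n3=0, n4=1, n5=0, n6=1, n7=0, n8=0 → 0; observed 0. Eliminates n8 stuck-at-1.
Only n0 stuck-at-1 is consistent with every test.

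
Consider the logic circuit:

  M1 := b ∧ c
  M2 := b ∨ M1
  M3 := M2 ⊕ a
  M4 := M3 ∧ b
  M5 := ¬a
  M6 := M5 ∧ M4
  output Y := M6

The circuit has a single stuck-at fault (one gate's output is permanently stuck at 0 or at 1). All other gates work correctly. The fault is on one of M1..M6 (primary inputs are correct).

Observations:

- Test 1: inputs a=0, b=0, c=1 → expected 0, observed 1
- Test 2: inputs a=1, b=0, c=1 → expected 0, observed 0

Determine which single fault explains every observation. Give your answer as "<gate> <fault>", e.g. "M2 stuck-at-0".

Fault-free values for test 1 (a=0, b=0, c=1): M1=0, M2=0, M3=0, M4=0, M5=1, M6=0, giving Y=0. Observed 1.
Test 1: faults giving observed 1 are {M4 stuck-at-1, M6 stuck-at-1}.
Test 2 (a=1, b=0, c=1): fault-free M1=0, M2=0, M3=1, M4=0, M5=0, M6=0 → 0; observed 0. Eliminates M6 stuck-at-1.
Only M4 stuck-at-1 is consistent with every test.

M4 stuck-at-1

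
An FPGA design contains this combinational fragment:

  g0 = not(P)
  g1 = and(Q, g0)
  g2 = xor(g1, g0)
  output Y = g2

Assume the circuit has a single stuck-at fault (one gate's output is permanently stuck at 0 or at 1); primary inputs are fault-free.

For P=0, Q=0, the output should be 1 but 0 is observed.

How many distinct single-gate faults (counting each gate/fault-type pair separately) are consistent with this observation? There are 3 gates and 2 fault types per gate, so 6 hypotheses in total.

3

Fault-free: g0=1, g1=0, g2=1 → 1. Observed 0.
  g0 stuck-at-0: output 0 ✓
  g0 stuck-at-1: output 1 ✗
  g1 stuck-at-0: output 1 ✗
  g1 stuck-at-1: output 0 ✓
  g2 stuck-at-0: output 0 ✓
  g2 stuck-at-1: output 1 ✗
Consistent faults: {g0 stuck-at-0, g1 stuck-at-1, g2 stuck-at-0} — 3 in all.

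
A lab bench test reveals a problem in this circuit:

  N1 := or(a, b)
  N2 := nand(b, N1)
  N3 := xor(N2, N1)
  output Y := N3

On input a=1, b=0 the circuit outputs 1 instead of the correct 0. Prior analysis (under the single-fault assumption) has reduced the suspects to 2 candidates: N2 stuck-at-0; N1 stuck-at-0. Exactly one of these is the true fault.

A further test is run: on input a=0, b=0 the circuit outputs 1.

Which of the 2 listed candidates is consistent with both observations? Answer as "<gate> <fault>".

Evaluate each candidate on input a=0, b=0:
  N2 stuck-at-0: N1=0, N2=0 [stuck-at-0], N3=0 → 0 — eliminated
  N1 stuck-at-0: N1=0 [stuck-at-0], N2=1, N3=1 → 1 — matches
Only N1 stuck-at-0 reproduces the observed 1.

N1 stuck-at-0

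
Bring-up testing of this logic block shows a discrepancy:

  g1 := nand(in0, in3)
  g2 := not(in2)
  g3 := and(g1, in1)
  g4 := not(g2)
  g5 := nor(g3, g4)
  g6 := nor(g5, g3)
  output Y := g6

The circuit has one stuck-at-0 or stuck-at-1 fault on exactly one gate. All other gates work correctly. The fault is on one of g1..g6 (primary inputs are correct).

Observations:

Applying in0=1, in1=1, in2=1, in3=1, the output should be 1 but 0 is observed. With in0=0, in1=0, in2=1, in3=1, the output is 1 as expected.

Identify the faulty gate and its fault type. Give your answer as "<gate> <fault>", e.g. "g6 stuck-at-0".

g1 stuck-at-1

Fault-free values for test 1 (in0=1, in1=1, in2=1, in3=1): g1=0, g2=0, g3=0, g4=1, g5=0, g6=1, giving Y=1. Observed 0.
Test 1: faults giving observed 0 are {g1 stuck-at-1, g2 stuck-at-1, g3 stuck-at-1, g4 stuck-at-0, g5 stuck-at-1, g6 stuck-at-0}.
Test 2 (in0=0, in1=0, in2=1, in3=1): fault-free g1=1, g2=0, g3=0, g4=1, g5=0, g6=1 → 1; observed 1. Eliminates g2 stuck-at-1, g3 stuck-at-1, g4 stuck-at-0, g5 stuck-at-1, g6 stuck-at-0.
Only g1 stuck-at-1 is consistent with every test.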